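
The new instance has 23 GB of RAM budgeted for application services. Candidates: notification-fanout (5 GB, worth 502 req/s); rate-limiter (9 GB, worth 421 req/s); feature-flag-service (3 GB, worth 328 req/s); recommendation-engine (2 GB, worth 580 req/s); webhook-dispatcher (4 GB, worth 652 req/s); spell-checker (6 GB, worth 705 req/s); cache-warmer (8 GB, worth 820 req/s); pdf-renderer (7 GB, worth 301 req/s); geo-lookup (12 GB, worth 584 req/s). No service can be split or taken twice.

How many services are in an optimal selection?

5

Best achievable throughput is 3085.
feature-flag-service + recommendation-engine + webhook-dispatcher + spell-checker + cache-warmer hits 3085 at 23 GB.
Every optimal selection uses 5 services.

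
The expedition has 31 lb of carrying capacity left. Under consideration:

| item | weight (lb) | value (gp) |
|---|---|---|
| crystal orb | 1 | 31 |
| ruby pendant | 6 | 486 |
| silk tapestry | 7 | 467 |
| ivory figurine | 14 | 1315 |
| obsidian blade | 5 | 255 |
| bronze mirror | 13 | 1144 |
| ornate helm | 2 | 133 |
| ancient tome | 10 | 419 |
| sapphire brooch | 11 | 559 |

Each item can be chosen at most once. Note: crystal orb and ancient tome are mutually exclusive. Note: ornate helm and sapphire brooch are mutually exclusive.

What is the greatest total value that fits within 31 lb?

Crystal orb + ivory figurine + bronze mirror + ornate helm uses 30 of the 31 lb and totals 2623.
The closest alternative, ivory figurine + bronze mirror + ornate helm, reaches only 2592.

2623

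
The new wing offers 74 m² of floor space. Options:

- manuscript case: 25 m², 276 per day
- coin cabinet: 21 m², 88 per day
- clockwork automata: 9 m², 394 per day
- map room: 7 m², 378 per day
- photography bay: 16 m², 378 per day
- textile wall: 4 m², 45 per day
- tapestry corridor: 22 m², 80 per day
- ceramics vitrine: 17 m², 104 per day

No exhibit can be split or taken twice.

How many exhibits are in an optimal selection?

The maximum expected visitors within 74 m² is 1530.
manuscript case + clockwork automata + map room + photography bay + ceramics vitrine hits 1530 at 74 m².
All optima have 5 exhibits.

5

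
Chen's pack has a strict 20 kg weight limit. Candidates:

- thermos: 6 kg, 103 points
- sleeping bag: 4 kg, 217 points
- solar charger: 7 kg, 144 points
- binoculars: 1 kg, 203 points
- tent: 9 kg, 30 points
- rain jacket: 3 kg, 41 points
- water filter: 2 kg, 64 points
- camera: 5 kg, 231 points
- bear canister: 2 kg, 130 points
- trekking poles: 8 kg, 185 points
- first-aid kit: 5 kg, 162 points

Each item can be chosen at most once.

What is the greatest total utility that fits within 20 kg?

1007

Taking sleeping bag + binoculars + water filter + camera + bear canister + first-aid kit: 19 kg used, 1007 in utility.
No other feasible combination exceeds 1007.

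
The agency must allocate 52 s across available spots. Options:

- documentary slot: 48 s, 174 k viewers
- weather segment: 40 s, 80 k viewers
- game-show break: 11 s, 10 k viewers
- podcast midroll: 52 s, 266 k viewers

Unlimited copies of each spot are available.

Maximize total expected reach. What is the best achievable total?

266

Taking podcast midroll: 52 s used, 266 in expected reach.
Nothing else within 52 s beats 266.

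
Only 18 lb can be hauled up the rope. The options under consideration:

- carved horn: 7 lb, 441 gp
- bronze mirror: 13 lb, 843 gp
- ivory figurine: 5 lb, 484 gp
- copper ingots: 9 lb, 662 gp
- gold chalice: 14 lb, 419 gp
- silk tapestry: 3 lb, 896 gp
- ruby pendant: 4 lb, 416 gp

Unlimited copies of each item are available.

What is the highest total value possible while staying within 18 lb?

5376

Best packing: 6×silk tapestry — 18 lb, 5376 total.
Every other selection either busts 18 lb or fails to beat 5376.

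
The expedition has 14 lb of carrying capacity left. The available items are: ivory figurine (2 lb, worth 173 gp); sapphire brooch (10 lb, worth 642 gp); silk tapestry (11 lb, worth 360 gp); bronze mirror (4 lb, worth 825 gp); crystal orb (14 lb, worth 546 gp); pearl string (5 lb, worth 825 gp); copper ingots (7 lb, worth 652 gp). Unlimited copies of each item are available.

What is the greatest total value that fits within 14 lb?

2648

Ranking by ratio (value/lb): bronze mirror 206.25, pearl string 165.00, copper ingots 93.14.
The ratio ordering already packs tightly: ivory figurine + 3×bronze mirror, 14 lb, 2648.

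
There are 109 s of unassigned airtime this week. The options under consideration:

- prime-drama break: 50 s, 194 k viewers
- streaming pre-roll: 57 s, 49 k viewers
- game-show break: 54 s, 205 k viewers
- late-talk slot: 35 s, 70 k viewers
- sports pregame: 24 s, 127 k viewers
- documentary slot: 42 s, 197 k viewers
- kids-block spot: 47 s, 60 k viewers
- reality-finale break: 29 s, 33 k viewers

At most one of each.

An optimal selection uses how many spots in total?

Best achievable expected reach is 402.
game-show break + documentary slot hits 402 at 96 s.
All optima have 2 spots.

2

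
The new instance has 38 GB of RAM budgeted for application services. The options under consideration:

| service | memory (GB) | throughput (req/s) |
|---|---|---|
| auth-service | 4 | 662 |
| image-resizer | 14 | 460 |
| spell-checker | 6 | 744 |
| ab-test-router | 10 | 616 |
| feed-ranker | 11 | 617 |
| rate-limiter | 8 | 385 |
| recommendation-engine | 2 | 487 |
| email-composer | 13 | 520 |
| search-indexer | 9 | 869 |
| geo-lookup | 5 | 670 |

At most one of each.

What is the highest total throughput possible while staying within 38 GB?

Filling by ratio: auth-service + spell-checker + ab-test-router + recommendation-engine + search-indexer + geo-lookup for 4048, with 2 GB left unused.
Replace ab-test-router with feed-ranker: the trade gains 1 net, giving 4049 at 37 GB.
Runner-up auth-service + spell-checker + ab-test-router + recommendation-engine + search-indexer + geo-lookup tops out at 4048.

4049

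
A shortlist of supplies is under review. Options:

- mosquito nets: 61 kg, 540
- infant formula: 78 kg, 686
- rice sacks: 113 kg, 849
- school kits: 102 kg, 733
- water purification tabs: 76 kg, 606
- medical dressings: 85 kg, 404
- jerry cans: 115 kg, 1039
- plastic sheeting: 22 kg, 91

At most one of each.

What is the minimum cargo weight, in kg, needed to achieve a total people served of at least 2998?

356

Minimise kg subject to total people served ≥ 2998.
mosquito nets + infant formula + school kits + jerry cans: 2998 people served at 356 kg.
Below 356 kg the best achievable stays under 2998.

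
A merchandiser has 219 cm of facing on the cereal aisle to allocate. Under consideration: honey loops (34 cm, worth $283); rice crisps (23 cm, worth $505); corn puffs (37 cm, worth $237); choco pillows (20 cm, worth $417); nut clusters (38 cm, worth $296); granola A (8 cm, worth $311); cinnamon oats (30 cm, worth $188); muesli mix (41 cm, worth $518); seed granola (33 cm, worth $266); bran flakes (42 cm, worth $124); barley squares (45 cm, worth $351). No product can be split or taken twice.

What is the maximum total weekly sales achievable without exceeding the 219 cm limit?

A density-first pass picks honey loops + rice crisps + choco pillows + granola A + muesli mix + seed granola + barley squares — 2651 at 204 cm.
Replace seed granola with nut clusters: the trade gains 30 net, giving 2681 at 209 cm.
Runner-up rice crisps + choco pillows + nut clusters + granola A + muesli mix + seed granola + barley squares tops out at 2664.

2681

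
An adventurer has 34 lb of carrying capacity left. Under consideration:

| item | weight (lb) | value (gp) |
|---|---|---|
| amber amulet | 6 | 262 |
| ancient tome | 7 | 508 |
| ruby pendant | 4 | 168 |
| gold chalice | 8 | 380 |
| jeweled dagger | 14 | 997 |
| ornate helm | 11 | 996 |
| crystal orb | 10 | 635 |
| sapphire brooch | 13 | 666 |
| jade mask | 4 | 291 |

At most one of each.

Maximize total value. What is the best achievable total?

2501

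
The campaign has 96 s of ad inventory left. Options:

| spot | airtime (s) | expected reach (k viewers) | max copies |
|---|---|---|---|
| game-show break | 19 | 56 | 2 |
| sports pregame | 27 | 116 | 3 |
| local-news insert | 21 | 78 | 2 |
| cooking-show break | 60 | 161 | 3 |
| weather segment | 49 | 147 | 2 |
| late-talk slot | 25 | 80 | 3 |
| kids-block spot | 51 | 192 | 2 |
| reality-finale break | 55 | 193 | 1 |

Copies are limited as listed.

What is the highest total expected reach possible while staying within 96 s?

388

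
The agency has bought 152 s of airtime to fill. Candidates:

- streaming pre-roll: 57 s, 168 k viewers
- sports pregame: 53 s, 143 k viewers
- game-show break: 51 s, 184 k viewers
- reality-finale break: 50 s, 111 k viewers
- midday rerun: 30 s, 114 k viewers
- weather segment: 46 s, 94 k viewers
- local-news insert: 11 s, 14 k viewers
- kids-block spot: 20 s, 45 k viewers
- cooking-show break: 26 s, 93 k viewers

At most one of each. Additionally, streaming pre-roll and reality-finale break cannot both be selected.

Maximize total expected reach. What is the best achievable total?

480

Filling by ratio: game-show break + midday rerun + local-news insert + kids-block spot + cooking-show break for 450, with 14 s left unused.
Replace kids-block spot and cooking-show break with streaming pre-roll: the trade gains 30 net, giving 480 at 149 s.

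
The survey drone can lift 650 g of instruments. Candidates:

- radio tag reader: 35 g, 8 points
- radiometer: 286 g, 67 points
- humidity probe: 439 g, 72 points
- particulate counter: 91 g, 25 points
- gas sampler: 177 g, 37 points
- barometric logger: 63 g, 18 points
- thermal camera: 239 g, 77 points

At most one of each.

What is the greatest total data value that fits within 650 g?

170

Taking the top-ratio sensors first gives radio tag reader + particulate counter + gas sampler + barometric logger + thermal camera for 165 (605 g).
Replace particulate counter and gas sampler with radiometer: the trade gains 5 net, giving 170 at 623 g.
Nothing else within 650 g beats 170.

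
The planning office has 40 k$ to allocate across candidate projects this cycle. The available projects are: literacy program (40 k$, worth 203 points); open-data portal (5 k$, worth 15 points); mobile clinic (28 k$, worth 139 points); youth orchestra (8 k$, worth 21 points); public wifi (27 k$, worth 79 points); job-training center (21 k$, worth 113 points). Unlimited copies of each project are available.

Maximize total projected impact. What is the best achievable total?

203

By projected impact per k$: job-training center 5.38, literacy program 5.08, mobile clinic 4.96 lead.
The ratio heuristic lands on 3×open-data portal + job-training center (158) but leaves 4 k$ idle.
Replace 3×open-data portal and job-training center with literacy program: the trade gains 45 net, giving 203 at 40 k$.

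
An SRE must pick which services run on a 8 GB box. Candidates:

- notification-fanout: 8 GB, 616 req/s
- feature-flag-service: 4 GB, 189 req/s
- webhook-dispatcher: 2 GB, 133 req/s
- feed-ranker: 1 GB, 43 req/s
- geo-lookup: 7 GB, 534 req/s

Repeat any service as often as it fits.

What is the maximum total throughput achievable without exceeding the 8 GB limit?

616

Density check — notification-fanout 77.00, geo-lookup 76.29, webhook-dispatcher 66.50 are the best per GB.
Best packing: notification-fanout — 8 GB, 616 total.
Every other selection either busts 8 GB or fails to beat 616.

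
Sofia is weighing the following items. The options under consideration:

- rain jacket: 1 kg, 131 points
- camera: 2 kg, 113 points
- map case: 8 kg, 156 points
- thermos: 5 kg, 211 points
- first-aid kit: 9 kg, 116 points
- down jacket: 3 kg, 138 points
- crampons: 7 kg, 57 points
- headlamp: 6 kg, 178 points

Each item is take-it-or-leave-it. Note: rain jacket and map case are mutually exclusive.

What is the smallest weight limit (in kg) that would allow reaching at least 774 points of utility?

24

Look for the lowest-weight combination reaching 774.
Taking camera + map case + thermos + down jacket + headlamp gives 796 (≥ 774) for 24 kg.
No combination under 24 kg hits 774.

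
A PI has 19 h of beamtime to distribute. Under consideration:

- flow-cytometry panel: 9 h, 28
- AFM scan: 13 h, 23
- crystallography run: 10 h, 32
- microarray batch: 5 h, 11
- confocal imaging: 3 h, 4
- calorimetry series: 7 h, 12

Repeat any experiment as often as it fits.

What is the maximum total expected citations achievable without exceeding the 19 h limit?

The ratio ordering already packs tightly: flow-cytometry panel + crystallography run, 19 h, 60.

60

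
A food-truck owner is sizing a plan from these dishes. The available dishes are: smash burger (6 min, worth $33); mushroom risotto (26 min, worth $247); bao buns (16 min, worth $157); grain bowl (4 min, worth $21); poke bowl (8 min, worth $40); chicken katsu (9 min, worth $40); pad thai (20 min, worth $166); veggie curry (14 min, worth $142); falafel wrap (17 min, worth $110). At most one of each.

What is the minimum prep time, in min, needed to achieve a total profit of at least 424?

46

Look for the lowest-prep combination reaching 424.
Taking mushroom risotto + bao buns + grain bowl gives 425 (≥ 424) for 46 min.
No combination under 46 min hits 424.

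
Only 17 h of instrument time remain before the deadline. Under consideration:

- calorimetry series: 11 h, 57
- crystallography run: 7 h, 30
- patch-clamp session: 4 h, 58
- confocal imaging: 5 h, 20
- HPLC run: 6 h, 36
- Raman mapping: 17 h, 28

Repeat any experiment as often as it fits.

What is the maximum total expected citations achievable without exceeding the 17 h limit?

232

Density check — patch-clamp session 14.50, HPLC run 6.00, calorimetry series 5.18, crystallography run 4.29 are the best per h.
The ratio ordering already packs tightly: 4×patch-clamp session, 16 h, 232.
Nothing else within 17 h beats 232.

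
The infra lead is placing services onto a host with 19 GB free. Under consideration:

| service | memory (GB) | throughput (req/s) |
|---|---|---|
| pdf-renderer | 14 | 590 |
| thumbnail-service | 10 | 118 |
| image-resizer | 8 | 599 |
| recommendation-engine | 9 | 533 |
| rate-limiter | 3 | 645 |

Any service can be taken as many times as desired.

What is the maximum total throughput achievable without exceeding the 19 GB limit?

3870

Density check — rate-limiter 215.00, image-resizer 74.88, recommendation-engine 59.22, pdf-renderer 42.14 are the best per GB.
Best packing: 6×rate-limiter — 18 GB, 3870 total.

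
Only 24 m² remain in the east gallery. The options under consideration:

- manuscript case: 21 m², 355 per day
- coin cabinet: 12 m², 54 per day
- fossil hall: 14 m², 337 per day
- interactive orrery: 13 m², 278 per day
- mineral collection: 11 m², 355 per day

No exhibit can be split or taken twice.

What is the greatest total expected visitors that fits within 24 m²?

Taking interactive orrery + mineral collection: 24 m² used, 633 in expected visitors.
Nothing else within 24 m² beats 633.

633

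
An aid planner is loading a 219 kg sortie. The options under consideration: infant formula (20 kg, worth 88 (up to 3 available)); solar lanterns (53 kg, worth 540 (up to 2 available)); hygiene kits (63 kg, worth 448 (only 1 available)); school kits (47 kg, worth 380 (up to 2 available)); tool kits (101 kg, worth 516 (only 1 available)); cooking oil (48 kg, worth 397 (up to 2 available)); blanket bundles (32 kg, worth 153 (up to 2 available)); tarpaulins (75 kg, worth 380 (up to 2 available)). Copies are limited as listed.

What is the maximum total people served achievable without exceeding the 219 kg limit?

1925

A density-first pass picks 2×solar lanterns + 2×cooking oil — 1874 at 202 kg.
Replace cooking oil with hygiene kits: the trade gains 51 net, giving 1925 at 217 kg.
No other feasible combination exceeds 1925.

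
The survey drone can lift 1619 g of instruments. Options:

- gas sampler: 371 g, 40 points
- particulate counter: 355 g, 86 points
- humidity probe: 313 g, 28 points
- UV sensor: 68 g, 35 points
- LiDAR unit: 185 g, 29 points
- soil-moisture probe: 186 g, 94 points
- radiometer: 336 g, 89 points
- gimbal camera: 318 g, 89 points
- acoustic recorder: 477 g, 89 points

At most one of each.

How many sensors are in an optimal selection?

6

Best achievable data value is 425.
For example UV sensor + LiDAR unit + soil-moisture probe + radiometer + gimbal camera + acoustic recorder achieves it, using 1570 g.
Every optimal selection uses 6 sensors.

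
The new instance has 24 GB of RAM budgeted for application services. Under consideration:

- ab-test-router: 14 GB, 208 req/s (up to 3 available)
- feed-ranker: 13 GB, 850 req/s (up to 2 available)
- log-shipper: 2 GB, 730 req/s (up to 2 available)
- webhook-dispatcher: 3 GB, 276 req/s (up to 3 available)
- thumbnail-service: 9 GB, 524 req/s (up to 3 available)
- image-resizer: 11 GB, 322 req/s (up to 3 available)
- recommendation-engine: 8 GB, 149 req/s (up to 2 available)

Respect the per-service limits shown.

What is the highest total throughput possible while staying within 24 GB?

2862

Ranking by ratio (throughput/GB): log-shipper 365.00, webhook-dispatcher 92.00, feed-ranker 65.38, thumbnail-service 58.22.
Filling by ratio: 2×log-shipper + 3×webhook-dispatcher + thumbnail-service for 2812, with 2 GB left unused.
Replace webhook-dispatcher and thumbnail-service with feed-ranker: the trade gains 50 net, giving 2862 at 23 GB.
No other feasible combination exceeds 2862.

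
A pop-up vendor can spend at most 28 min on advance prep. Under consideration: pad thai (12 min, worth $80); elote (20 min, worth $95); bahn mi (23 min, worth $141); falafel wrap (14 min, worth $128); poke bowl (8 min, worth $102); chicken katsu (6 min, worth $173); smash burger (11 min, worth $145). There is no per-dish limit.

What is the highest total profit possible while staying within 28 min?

The ratio ordering already packs tightly: 4×chicken katsu, 24 min, 692.
The spare 4 min is too small for any remaining dish, and no exchange beats 692.

692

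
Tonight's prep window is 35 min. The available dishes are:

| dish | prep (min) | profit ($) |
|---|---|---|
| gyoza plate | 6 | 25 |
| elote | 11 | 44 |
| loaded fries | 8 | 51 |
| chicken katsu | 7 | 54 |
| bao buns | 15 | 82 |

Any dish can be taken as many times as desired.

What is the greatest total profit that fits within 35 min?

Density check — chicken katsu 7.71, loaded fries 6.38, bao buns 5.47 are the best per min.
Taking 5×chicken katsu: 35 min used, 270 in profit.

270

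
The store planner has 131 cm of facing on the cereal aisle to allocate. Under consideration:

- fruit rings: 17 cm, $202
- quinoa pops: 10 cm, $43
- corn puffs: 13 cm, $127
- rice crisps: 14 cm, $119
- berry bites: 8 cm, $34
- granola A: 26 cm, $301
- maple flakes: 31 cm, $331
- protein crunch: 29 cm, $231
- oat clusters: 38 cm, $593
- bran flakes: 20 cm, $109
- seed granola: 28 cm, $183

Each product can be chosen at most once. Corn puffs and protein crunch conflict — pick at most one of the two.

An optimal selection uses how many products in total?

5

Best achievable weekly sales is 1554.
One optimal bundle: fruit rings + corn puffs + granola A + maple flakes + oat clusters (125 cm).
All optima have 5 products.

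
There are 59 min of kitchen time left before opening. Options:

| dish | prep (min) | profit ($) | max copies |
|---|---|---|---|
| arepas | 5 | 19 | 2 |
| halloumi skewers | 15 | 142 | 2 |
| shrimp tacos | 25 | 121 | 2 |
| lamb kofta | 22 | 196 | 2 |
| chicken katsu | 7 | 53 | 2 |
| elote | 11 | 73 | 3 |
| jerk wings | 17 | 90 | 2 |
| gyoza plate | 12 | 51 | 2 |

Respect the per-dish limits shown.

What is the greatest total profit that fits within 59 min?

Greedy by ratio would take 2×halloumi skewers + lamb kofta + chicken katsu: 59 min used, total 533.
The 22 min tied up in halloumi skewers and chicken katsu is better spent on lamb kofta — total rises to 534 (59 min).
That's the maximum — no swap from here does better than 534.

534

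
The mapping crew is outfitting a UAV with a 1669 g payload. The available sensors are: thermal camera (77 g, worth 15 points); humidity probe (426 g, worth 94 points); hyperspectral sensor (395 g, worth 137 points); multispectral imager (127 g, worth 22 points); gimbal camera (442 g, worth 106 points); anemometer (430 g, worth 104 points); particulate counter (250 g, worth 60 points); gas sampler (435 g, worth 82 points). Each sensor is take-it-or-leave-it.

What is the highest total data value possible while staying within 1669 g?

A density-first pass picks thermal camera + hyperspectral sensor + gimbal camera + anemometer + particulate counter — 422 at 1594 g.
The 77 g tied up in thermal camera is better spent on multispectral imager — total rises to 429 (1644 g).

429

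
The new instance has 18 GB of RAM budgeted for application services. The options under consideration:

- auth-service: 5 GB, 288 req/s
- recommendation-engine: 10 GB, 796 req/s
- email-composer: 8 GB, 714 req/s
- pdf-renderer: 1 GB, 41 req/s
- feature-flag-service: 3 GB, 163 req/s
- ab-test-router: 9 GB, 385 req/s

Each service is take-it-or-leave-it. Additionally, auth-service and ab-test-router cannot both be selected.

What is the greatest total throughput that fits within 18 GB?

Best packing: recommendation-engine + email-composer — 18 GB, 1510 total.
Next best is auth-service + recommendation-engine + feature-flag-service at 1247 (18 GB) — short by 263.

1510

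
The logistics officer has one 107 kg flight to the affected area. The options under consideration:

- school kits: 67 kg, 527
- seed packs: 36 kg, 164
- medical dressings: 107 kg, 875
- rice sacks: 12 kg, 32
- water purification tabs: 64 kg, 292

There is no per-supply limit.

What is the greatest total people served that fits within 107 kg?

875

Medical dressings uses 107 of the 107 kg and totals 875.
Every other selection either busts 107 kg or fails to beat 875.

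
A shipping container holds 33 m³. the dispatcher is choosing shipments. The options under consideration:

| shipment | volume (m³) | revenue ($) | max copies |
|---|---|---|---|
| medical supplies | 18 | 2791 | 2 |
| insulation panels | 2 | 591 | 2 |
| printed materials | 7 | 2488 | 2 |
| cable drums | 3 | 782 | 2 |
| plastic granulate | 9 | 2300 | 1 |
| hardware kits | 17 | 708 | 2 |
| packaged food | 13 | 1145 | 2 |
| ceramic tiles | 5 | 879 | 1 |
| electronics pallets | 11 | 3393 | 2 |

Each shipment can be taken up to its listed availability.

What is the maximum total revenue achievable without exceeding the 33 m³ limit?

10524

Greedy by ratio would take 2×insulation panels + 2×printed materials + cable drums + electronics pallets: 32 m³ used, total 10333.
The 2 m³ tied up in insulation panels is better spent on cable drums — total rises to 10524 (33 m³).
Every other selection either busts 33 m³ or exceeds an availability limit or fails to beat 10524.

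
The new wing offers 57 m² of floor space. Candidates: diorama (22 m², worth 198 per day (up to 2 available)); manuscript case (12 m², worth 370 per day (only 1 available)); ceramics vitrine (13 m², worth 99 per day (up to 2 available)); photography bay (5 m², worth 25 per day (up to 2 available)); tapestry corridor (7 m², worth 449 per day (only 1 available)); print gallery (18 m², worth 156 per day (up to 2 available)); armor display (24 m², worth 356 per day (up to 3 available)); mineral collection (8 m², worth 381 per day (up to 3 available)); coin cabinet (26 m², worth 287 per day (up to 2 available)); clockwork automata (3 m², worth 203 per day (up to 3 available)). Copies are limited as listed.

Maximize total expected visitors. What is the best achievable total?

2596

By expected visitors per m²: clockwork automata 67.67, tapestry corridor 64.14, mineral collection 47.62 lead.
Manuscript case + photography bay + tapestry corridor + 3×mineral collection + 3×clockwork automata uses 57 of the 57 m² and totals 2596.
That's the maximum — no swap from here does better than 2596.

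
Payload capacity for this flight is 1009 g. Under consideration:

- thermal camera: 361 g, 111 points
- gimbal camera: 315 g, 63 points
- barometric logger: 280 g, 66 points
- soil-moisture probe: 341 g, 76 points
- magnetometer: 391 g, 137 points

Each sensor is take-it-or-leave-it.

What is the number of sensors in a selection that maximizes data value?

3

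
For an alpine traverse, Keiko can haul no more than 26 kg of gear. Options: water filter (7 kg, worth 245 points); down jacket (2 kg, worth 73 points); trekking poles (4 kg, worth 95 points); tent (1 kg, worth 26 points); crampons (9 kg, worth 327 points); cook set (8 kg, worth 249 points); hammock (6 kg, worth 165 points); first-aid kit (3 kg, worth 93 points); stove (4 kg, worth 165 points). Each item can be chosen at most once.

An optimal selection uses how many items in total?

6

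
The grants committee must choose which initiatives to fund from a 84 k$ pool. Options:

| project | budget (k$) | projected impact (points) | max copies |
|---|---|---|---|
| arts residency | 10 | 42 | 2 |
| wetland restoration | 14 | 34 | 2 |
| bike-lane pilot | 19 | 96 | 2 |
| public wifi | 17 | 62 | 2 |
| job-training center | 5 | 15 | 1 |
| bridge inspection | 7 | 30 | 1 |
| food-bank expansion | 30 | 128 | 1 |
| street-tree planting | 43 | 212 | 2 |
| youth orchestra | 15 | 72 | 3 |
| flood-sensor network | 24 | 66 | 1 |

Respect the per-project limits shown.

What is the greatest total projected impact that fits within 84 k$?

By projected impact per k$: bike-lane pilot 5.05, street-tree planting 4.93, youth orchestra 4.80 lead.
Filling by ratio: 2×bike-lane pilot + street-tree planting for 404, with 3 k$ left unused.
Dropping bike-lane pilot frees 19 k$; slotting in bridge inspection + youth orchestra (22 k$) lifts the total to 410 at 84 k$.
Every other selection either busts 84 k$ or exceeds an availability limit or fails to beat 410.

410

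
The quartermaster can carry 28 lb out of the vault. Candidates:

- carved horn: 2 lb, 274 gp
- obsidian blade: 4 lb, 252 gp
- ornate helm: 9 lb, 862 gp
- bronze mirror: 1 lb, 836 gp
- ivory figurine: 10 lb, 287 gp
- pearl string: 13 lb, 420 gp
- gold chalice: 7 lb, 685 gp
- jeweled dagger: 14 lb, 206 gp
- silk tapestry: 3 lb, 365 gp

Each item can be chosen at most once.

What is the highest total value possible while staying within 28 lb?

3274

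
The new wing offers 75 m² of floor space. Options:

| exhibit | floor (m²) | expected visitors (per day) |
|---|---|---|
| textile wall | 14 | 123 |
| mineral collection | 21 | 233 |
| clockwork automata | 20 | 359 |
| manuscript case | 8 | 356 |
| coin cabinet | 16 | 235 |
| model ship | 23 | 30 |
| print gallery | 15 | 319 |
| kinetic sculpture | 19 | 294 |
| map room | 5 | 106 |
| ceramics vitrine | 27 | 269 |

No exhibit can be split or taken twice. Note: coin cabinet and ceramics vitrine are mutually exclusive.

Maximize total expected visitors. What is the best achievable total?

Best packing: clockwork automata + manuscript case + print gallery + kinetic sculpture + map room — 67 m², 1434 total.

1434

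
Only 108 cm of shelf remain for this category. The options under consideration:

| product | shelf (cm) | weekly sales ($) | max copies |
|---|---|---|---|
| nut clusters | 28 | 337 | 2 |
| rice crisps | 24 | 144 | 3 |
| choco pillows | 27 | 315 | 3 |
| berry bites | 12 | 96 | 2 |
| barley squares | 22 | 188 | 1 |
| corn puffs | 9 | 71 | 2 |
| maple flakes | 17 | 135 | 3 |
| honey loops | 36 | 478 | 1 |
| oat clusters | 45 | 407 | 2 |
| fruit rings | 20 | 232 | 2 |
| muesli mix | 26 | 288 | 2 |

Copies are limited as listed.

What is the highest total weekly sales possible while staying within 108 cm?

1286

A density-first pass picks 2×nut clusters + berry bites + honey loops — 1248 at 104 cm.
The 68 cm tied up in 2×nut clusters and berry bites is better spent on fruit rings + 2×muesli mix — total rises to 1286 (108 cm).
Every other selection either busts 108 cm or exceeds an availability limit or fails to beat 1286.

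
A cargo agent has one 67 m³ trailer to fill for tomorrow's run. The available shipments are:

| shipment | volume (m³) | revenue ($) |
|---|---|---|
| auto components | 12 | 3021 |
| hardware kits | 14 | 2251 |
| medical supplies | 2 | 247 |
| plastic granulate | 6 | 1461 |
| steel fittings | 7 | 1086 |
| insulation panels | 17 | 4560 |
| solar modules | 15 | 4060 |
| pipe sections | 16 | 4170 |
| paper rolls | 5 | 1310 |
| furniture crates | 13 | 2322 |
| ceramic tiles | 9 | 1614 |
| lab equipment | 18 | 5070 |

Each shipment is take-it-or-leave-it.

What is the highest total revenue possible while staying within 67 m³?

18021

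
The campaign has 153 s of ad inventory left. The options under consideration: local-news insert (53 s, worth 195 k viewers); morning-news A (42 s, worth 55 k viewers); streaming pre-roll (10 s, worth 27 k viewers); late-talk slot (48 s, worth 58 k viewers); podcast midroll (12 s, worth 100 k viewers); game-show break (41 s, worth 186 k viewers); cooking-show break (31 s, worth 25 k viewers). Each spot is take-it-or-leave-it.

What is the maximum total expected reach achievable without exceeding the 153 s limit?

Filling by ratio: local-news insert + streaming pre-roll + podcast midroll + game-show break + cooking-show break for 533, with 6 s left unused.
Dropping streaming pre-roll and cooking-show break frees 41 s; slotting in morning-news A (42 s) lifts the total to 536 at 148 s.
Next best is local-news insert + streaming pre-roll + podcast midroll + game-show break + cooking-show break at 533 (147 s) — short by 3.

536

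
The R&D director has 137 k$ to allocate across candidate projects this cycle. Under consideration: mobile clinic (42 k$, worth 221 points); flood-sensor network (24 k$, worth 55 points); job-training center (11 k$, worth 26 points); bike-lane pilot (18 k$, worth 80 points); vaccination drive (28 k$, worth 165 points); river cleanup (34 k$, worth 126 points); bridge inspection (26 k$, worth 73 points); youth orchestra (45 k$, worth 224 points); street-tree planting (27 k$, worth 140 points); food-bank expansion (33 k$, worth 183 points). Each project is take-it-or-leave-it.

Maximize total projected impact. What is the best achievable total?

712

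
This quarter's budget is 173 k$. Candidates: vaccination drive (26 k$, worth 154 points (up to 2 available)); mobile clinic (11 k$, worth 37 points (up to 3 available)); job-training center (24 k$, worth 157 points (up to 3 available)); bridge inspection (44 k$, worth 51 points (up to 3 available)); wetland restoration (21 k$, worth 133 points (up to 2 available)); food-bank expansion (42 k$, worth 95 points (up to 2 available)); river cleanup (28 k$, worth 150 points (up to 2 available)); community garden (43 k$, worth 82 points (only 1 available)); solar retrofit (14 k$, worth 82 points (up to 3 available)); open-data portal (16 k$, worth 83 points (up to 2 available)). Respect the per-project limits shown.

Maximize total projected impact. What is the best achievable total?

1076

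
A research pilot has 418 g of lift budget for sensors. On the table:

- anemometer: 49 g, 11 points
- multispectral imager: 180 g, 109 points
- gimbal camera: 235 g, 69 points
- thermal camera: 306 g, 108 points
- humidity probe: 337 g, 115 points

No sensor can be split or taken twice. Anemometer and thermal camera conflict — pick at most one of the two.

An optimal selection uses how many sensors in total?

Optimal total is 178.
multispectral imager + gimbal camera hits 178 at 415 g.
Every optimal selection uses 2 sensors.

2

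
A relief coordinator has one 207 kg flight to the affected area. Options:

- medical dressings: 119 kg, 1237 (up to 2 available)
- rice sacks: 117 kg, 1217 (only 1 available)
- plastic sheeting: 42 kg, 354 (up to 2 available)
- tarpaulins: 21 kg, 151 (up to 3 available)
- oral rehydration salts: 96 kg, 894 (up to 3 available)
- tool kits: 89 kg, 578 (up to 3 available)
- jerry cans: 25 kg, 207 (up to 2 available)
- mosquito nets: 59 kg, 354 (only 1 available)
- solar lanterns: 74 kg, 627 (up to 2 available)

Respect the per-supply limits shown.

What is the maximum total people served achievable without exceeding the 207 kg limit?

1949

Filling by ratio: rice sacks + solar lanterns for 1844, with 16 kg left unused.
Using the slack differently, medical dressings + plastic sheeting + tarpaulins + jerry cans comes to 1949 at 207 kg.
Nothing else within 207 kg beats 1949.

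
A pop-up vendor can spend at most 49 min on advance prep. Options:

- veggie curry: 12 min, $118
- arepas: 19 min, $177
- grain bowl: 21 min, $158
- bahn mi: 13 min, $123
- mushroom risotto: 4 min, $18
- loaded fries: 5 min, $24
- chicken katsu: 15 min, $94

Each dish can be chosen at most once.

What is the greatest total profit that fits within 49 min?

442

The ratio ordering already packs tightly: veggie curry + arepas + bahn mi + loaded fries, 49 min, 442.
Every other selection either busts 49 min or fails to beat 442.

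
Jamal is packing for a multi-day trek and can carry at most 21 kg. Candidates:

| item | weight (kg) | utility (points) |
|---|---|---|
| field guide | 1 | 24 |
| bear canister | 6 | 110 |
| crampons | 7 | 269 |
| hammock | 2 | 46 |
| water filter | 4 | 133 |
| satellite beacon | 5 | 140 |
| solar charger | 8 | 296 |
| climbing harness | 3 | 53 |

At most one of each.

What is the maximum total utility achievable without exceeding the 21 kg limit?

Greedy by ratio would take field guide + crampons + water filter + solar charger: 20 kg used, total 722.
Replace field guide with hammock: the trade gains 22 net, giving 744 at 21 kg.

744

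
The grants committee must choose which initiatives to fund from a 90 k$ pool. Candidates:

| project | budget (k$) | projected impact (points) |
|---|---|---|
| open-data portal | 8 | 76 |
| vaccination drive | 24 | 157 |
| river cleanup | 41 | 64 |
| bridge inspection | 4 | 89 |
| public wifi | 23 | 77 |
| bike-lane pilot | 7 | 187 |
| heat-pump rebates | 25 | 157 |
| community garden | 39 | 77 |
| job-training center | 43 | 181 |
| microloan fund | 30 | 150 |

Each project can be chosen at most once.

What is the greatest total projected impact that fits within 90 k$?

740

A density-first pass picks open-data portal + vaccination drive + bridge inspection + bike-lane pilot + heat-pump rebates — 666 at 68 k$.
Dropping open-data portal frees 8 k$; slotting in microloan fund (30 k$) lifts the total to 740 at 90 k$.
Next best is open-data portal + vaccination drive + bridge inspection + bike-lane pilot + job-training center at 690 (86 k$) — short by 50.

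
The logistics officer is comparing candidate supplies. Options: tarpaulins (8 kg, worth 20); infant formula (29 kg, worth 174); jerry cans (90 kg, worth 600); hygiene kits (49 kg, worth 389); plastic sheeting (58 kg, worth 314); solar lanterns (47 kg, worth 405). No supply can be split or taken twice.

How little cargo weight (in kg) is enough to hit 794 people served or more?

Look for the lowest-cargo combination reaching 794.
Taking hygiene kits + solar lanterns gives 794 (≥ 794) for 96 kg.
Below 96 kg the best achievable stays under 794.

96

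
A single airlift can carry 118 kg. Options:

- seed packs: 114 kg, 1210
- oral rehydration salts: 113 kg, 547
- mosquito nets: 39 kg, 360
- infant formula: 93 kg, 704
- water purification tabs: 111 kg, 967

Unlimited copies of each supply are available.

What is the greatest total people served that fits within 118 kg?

1210

Best packing: seed packs — 114 kg, 1210 total.
Every other selection either busts 118 kg or fails to beat 1210.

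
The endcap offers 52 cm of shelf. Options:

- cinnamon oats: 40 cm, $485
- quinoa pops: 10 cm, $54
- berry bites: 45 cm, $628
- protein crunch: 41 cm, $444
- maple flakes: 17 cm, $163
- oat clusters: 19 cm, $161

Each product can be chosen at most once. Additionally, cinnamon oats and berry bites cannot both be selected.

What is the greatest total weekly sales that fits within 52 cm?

628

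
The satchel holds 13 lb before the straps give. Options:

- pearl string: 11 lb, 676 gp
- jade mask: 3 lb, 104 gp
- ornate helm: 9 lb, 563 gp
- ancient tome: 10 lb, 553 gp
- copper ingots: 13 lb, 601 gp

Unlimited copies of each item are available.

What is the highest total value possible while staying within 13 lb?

Taking the top-ratio items first gives jade mask + ornate helm for 667 (12 lb).
Dropping jade mask and ornate helm frees 12 lb; slotting in pearl string (11 lb) lifts the total to 676 at 11 lb.
No other feasible combination exceeds 676.

676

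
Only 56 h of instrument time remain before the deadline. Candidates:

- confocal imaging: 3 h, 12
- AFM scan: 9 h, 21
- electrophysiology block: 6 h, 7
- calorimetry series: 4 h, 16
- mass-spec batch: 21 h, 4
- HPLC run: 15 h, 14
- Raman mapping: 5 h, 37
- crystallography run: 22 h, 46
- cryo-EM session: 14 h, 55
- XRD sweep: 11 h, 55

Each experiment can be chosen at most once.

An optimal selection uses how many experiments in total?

5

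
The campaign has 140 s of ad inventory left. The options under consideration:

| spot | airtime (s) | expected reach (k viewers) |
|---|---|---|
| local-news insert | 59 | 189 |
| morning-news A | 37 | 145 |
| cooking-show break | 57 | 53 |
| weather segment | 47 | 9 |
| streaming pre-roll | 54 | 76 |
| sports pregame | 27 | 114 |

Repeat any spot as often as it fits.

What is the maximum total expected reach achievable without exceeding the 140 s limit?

Best packing: 5×sports pregame — 135 s, 570 total.

570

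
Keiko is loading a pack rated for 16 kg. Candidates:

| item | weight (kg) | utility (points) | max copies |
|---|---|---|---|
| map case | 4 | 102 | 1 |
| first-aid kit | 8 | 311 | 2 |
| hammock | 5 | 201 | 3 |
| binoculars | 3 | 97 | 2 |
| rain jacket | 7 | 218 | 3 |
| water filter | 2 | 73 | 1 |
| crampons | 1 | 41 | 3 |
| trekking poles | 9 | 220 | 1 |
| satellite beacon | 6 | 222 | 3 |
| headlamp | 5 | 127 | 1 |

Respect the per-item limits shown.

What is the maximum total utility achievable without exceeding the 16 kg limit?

644

Taking the top-ratio items first gives 2×hammock + water filter + 3×crampons for 598 (15 kg).
The 4 kg tied up in water filter and 2×crampons is better spent on hammock — total rises to 644 (16 kg).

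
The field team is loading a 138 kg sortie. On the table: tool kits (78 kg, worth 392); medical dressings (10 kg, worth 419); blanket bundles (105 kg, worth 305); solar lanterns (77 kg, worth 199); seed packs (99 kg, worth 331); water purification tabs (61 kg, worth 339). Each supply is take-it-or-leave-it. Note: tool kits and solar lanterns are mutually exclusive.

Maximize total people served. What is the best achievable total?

Density check — medical dressings 41.90, water purification tabs 5.56, tool kits 5.03, seed packs 3.34 are the best per kg.
Filling by ratio: medical dressings + water purification tabs for 758, with 67 kg left unused.
Replace water purification tabs with tool kits: the trade gains 53 net, giving 811 at 88 kg.
Runner-up medical dressings + water purification tabs tops out at 758.

811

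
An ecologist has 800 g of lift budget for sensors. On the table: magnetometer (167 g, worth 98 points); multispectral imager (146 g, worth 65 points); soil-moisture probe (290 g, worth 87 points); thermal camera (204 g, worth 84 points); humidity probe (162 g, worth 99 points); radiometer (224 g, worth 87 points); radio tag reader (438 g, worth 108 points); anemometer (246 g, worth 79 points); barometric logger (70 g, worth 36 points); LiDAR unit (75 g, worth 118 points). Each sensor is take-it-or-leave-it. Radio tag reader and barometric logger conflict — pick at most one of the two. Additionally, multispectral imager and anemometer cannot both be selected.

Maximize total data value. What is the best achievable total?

Taking the top-ratio sensors first gives magnetometer + multispectral imager + humidity probe + barometric logger + LiDAR unit for 416 (620 g).
Replace barometric logger with radiometer: the trade gains 51 net, giving 467 at 774 g.
Every other selection either busts 800 g or breaks a pairing rule or fails to beat 467.

467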